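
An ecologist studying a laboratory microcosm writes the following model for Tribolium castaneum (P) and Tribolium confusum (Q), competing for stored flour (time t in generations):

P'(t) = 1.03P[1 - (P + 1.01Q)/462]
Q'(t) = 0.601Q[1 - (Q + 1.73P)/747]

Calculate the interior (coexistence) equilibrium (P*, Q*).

P* ≈ 391, Q* ≈ 69.9

Setting both brackets to zero gives the nullclines P + 1.01Q = 462 and 1.73P + Q = 747.
Substituting Q = 747 - 1.73P into the first: P(1 - 1.01·1.73) = 462 - 1.01·747.
So P* = -292/-0.747 = 391, and then Q* = 747 - 1.73·391 = 69.9.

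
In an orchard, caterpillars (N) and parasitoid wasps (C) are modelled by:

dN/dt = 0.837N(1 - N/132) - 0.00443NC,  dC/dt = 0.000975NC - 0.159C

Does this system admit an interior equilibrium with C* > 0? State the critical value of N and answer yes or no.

The predator equation gives dC/dt > 0 only when N > 0.159/0.000975 = 163.
Without the predator, N → K = 132. Since 132 < 163, the predator cannot invade.

Threshold N = 163; K < 163, so no, the predator goes extinct.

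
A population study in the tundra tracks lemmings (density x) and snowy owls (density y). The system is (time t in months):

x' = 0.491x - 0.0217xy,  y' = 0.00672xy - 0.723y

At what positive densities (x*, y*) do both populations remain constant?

x* ≈ 108, y* ≈ 22.6

Set dy/dt = 0 with y > 0: 0.00672x - 0.723 = 0, so x* = 0.723/0.00672 = 108.
Set dx/dt = 0 with x > 0: 0.491 - 0.0217y = 0, so y* = 0.491/0.0217 = 22.6.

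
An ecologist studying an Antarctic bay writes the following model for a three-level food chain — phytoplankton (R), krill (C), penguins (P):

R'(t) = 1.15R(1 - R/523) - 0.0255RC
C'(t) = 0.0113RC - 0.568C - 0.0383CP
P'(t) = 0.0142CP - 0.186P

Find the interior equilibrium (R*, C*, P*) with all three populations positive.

R* ≈ 371, C* ≈ 13.1, P* ≈ 94.7

From dP/dt = 0: 0.0142C* = 0.186, so C* = 13.1.
From dR/dt = 0: 1.15(1 - R*/523) = 0.0255·13.1, giving R* = 523·(1 - 0.29) = 371.
From dC/dt = 0: 0.0113·371 - 0.568 = 0.0383P*, so P* = 3.63/0.0383 = 94.7.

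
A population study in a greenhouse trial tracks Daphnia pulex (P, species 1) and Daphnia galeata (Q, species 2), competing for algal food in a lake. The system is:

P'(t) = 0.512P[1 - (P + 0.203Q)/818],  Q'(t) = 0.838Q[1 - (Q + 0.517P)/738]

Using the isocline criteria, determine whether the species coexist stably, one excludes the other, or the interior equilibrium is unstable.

Compare the nullcline intercepts: K1/α12 = 818/0.203 = 4030 > K2 = 738; K2/α21 = 738/0.517 = 1430 > K1 = 818.
Since both inequalities hold, each species can invade when rare, so the interior equilibrium is stable.

stable coexistence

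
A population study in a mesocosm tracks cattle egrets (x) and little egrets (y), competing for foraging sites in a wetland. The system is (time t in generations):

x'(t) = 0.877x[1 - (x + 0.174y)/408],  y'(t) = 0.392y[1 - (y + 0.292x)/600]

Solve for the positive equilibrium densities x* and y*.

x* ≈ 320, y* ≈ 507

Setting both brackets to zero gives the nullclines x + 0.174y = 408 and 0.292x + y = 600.
Substituting y = 600 - 0.292x into the first: x(1 - 0.174·0.292) = 408 - 0.174·600.
So x* = 304/0.949 = 320, and then y* = 600 - 0.292·320 = 507.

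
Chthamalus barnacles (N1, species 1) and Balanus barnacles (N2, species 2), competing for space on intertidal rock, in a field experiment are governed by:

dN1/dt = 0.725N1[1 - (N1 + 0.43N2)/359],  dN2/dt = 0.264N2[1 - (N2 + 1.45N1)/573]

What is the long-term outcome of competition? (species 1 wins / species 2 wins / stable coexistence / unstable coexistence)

stable coexistence

Compare the nullcline intercepts: K1/α12 = 359/0.43 = 835 > K2 = 573; K2/α21 = 573/1.45 = 395 > K1 = 359.
Since both inequalities hold, each species can invade when rare, so the interior equilibrium is stable.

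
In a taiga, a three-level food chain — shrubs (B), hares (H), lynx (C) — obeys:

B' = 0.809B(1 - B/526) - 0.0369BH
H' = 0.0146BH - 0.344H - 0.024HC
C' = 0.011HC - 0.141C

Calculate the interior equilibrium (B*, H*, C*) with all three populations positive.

B* ≈ 218, H* ≈ 12.8, C* ≈ 119

From dC/dt = 0: 0.011H* = 0.141, so H* = 12.8.
From dB/dt = 0: 0.809(1 - B*/526) = 0.0369·12.8, giving B* = 526·(1 - 0.585) = 218.
From dH/dt = 0: 0.0146·218 - 0.344 = 0.024C*, so C* = 2.85/0.024 = 119.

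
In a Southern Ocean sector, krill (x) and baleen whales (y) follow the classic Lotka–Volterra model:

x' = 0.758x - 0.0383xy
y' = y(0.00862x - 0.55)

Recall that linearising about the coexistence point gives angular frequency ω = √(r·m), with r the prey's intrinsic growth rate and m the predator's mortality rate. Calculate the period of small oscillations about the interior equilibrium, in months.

T ≈ 9.73 months

Here r = 0.758 and m = 0.55, so r·m = 0.417.
ω = √0.417 = 0.646 per month, hence T = 2π/ω ≈ 9.73 months.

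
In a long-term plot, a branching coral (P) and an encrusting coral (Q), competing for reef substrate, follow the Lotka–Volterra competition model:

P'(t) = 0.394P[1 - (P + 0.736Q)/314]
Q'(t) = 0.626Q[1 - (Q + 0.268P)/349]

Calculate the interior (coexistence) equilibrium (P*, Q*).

Setting both brackets to zero gives the nullclines P + 0.736Q = 314 and 0.268P + Q = 349.
Substituting Q = 349 - 0.268P into the first: P(1 - 0.736·0.268) = 314 - 0.736·349.
So P* = 57.1/0.803 = 71.2, and then Q* = 349 - 0.268·71.2 = 330.

P* ≈ 71.2, Q* ≈ 330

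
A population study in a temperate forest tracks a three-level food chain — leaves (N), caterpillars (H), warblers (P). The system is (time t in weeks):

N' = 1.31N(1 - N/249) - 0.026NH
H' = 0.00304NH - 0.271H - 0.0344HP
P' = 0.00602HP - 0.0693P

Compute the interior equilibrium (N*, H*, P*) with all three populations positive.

From dP/dt = 0: 0.00602H* = 0.0693, so H* = 11.5.
From dN/dt = 0: 1.31(1 - N*/249) = 0.026·11.5, giving N* = 249·(1 - 0.228) = 192.
From dH/dt = 0: 0.00304·192 - 0.271 = 0.0344P*, so P* = 0.313/0.0344 = 9.1.

N* ≈ 192, H* ≈ 11.5, P* ≈ 9.1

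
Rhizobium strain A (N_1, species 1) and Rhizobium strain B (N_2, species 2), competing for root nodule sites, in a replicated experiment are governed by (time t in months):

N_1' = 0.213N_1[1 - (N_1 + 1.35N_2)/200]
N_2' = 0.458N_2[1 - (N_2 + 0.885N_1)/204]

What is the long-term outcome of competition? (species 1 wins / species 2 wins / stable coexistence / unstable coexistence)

Compare the nullcline intercepts: K1/α12 = 200/1.35 = 148 < K2 = 204; K2/α21 = 204/0.885 = 231 > K1 = 200.
Since the inequalities point opposite ways, species 2 can invade but species 1 cannot.

species 2 excludes species 1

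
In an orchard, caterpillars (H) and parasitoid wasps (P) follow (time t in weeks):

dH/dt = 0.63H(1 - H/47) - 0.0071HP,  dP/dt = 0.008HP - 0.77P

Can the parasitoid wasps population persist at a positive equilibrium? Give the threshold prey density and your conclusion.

Threshold H = 96.2; K < 96.2, so no, the predator goes extinct.

The predator equation gives dP/dt > 0 only when H > 0.77/0.008 = 96.2.
Without the predator, H → K = 47. Since 47 < 96.2, the predator cannot invade.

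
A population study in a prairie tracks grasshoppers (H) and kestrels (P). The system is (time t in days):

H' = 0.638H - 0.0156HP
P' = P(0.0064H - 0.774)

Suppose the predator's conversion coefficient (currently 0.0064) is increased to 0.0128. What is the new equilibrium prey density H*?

H* ≈ 60.5

At the interior fixed point, setting dP/dt = 0 with P > 0 fixes H* = (predator death rate)/(HP coefficient) — independent of the other coefficients.
With the change, H* = 0.774/0.0128 = 60.5; it falls from 121.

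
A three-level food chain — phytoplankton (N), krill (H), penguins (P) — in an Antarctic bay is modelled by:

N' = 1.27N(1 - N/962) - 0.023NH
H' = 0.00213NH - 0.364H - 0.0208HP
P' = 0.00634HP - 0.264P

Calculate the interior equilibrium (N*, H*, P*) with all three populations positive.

From dP/dt = 0: 0.00634H* = 0.264, so H* = 41.6.
From dN/dt = 0: 1.27(1 - N*/962) = 0.023·41.6, giving N* = 962·(1 - 0.754) = 237.
From dH/dt = 0: 0.00213·237 - 0.364 = 0.0208P*, so P* = 0.14/0.0208 = 6.72.

N* ≈ 237, H* ≈ 41.6, P* ≈ 6.72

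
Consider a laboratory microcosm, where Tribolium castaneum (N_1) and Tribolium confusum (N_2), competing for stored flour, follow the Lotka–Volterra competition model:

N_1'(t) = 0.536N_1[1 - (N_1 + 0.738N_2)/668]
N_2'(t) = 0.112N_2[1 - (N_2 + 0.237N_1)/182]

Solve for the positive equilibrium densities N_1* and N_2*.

Setting both brackets to zero gives the nullclines N_1 + 0.738N_2 = 668 and 0.237N_1 + N_2 = 182.
Substituting N_2 = 182 - 0.237N_1 into the first: N_1(1 - 0.738·0.237) = 668 - 0.738·182.
So N_1* = 534/0.825 = 647, and then N_2* = 182 - 0.237·647 = 28.7.

N_1* ≈ 647, N_2* ≈ 28.7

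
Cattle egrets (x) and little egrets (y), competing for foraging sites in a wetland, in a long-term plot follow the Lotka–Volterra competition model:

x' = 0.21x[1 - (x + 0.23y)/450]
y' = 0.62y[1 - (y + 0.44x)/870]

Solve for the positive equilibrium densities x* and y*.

Setting both brackets to zero gives the nullclines x + 0.23y = 450 and 0.44x + y = 870.
Substituting y = 870 - 0.44x into the first: x(1 - 0.23·0.44) = 450 - 0.23·870.
So x* = 250/0.899 = 278, and then y* = 870 - 0.44·278 = 748.

x* ≈ 278, y* ≈ 748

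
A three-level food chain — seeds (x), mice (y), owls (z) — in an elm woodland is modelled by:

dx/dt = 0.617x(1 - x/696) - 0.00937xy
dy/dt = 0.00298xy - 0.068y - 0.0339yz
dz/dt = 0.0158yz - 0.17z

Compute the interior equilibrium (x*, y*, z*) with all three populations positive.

From dz/dt = 0: 0.0158y* = 0.17, so y* = 10.8.
From dx/dt = 0: 0.617(1 - x*/696) = 0.00937·10.8, giving x* = 696·(1 - 0.163) = 582.
From dy/dt = 0: 0.00298·582 - 0.068 = 0.0339z*, so z* = 1.67/0.0339 = 49.2.

x* ≈ 582, y* ≈ 10.8, z* ≈ 49.2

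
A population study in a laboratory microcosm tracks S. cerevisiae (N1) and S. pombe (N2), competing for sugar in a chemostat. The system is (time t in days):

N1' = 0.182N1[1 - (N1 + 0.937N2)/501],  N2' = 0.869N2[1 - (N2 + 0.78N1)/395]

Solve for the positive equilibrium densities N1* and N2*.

Setting both brackets to zero gives the nullclines N1 + 0.937N2 = 501 and 0.78N1 + N2 = 395.
Substituting N2 = 395 - 0.78N1 into the first: N1(1 - 0.937·0.78) = 501 - 0.937·395.
So N1* = 131/0.269 = 486, and then N2* = 395 - 0.78·486 = 15.7.

N1* ≈ 486, N2* ≈ 15.7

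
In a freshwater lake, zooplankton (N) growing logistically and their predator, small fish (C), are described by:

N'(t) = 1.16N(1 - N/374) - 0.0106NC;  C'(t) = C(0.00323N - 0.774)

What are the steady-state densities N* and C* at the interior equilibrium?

From dC/dt = 0 with C > 0: 0.00323N* = 0.774, so N* = 240.
Substitute into dN/dt = 0: 1.16(1 - 240/374) = 0.0106C*.
The bracket is 0.359, giving C* = 0.417/0.0106 = 39.3.

N* ≈ 240, C* ≈ 39.3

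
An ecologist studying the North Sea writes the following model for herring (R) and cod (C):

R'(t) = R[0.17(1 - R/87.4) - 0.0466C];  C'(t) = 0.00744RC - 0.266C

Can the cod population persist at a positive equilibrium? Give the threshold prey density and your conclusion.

Threshold R = 35.8; K > 35.8, so yes, the predator persists.

The predator equation gives dC/dt > 0 only when R > 0.266/0.00744 = 35.8.
Without the predator, R → K = 87.4. Since 87.4 > 35.8, the predator can invade and persist.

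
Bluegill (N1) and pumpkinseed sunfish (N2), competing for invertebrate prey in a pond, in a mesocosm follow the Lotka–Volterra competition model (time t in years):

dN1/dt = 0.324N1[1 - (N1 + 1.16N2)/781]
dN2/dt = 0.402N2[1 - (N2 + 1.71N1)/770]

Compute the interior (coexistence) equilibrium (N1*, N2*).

Setting both brackets to zero gives the nullclines N1 + 1.16N2 = 781 and 1.71N1 + N2 = 770.
Substituting N2 = 770 - 1.71N1 into the first: N1(1 - 1.16·1.71) = 781 - 1.16·770.
So N1* = -112/-0.984 = 114, and then N2* = 770 - 1.71·114 = 575.

N1* ≈ 114, N2* ≈ 575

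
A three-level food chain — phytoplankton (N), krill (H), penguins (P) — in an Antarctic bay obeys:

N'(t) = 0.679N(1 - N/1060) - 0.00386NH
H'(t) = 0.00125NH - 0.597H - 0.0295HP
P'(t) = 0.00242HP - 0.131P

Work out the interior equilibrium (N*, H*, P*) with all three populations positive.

From dP/dt = 0: 0.00242H* = 0.131, so H* = 54.1.
From dN/dt = 0: 0.679(1 - N*/1060) = 0.00386·54.1, giving N* = 1060·(1 - 0.308) = 734.
From dH/dt = 0: 0.00125·734 - 0.597 = 0.0295P*, so P* = 0.32/0.0295 = 10.9.

N* ≈ 734, H* ≈ 54.1, P* ≈ 10.9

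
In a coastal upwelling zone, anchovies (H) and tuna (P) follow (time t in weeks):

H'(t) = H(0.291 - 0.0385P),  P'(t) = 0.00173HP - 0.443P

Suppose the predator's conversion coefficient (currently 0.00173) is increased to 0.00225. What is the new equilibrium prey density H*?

At the interior fixed point, setting dP/dt = 0 with P > 0 fixes H* = (predator death rate)/(HP coefficient) — independent of the other coefficients.
With the change, H* = 0.443/0.00225 = 197; it falls from 256.

H* ≈ 197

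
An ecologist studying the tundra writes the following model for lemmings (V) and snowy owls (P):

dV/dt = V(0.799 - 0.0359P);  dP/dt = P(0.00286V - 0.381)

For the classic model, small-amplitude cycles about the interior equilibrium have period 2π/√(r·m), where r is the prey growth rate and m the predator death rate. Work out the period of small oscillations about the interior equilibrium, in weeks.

Here r = 0.799 and m = 0.381, so r·m = 0.304.
ω = √0.304 = 0.552 per week, hence T = 2π/ω ≈ 11.4 weeks.

T ≈ 11.4 weeks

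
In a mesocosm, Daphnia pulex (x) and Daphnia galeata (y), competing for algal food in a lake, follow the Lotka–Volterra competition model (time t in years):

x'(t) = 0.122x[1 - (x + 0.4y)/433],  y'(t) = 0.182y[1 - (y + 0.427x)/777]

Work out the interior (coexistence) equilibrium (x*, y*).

x* ≈ 147, y* ≈ 714

Setting both brackets to zero gives the nullclines x + 0.4y = 433 and 0.427x + y = 777.
Substituting y = 777 - 0.427x into the first: x(1 - 0.4·0.427) = 433 - 0.4·777.
So x* = 122/0.829 = 147, and then y* = 777 - 0.427·147 = 714.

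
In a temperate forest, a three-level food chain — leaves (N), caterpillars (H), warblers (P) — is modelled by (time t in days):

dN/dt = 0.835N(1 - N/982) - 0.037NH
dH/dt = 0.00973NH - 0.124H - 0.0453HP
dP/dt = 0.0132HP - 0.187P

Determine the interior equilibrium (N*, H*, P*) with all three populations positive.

From dP/dt = 0: 0.0132H* = 0.187, so H* = 14.2.
From dN/dt = 0: 0.835(1 - N*/982) = 0.037·14.2, giving N* = 982·(1 - 0.628) = 366.
From dH/dt = 0: 0.00973·366 - 0.124 = 0.0453P*, so P* = 3.43/0.0453 = 75.8.

N* ≈ 366, H* ≈ 14.2, P* ≈ 75.8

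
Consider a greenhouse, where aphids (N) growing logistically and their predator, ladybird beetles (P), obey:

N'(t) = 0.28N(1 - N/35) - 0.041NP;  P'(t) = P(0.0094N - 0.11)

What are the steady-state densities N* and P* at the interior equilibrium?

N* ≈ 11.7, P* ≈ 4.55

From dP/dt = 0 with P > 0: 0.0094N* = 0.11, so N* = 11.7.
Substitute into dN/dt = 0: 0.28(1 - 11.7/35) = 0.041P*.
The bracket is 0.666, giving P* = 0.186/0.041 = 4.55.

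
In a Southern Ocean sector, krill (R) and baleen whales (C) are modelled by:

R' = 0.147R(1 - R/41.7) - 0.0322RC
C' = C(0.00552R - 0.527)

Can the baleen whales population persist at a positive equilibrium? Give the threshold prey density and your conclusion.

Threshold R = 95.5; K < 95.5, so no, the predator goes extinct.

The predator equation gives dC/dt > 0 only when R > 0.527/0.00552 = 95.5.
Without the predator, R → K = 41.7. Since 41.7 < 95.5, the predator cannot invade.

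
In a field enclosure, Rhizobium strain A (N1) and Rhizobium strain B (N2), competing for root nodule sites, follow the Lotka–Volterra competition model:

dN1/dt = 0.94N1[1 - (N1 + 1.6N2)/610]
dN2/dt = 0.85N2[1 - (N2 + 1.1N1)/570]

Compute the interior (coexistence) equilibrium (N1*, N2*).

N1* ≈ 397, N2* ≈ 133

Setting both brackets to zero gives the nullclines N1 + 1.6N2 = 610 and 1.1N1 + N2 = 570.
Substituting N2 = 570 - 1.1N1 into the first: N1(1 - 1.6·1.1) = 610 - 1.6·570.
So N1* = -302/-0.76 = 397, and then N2* = 570 - 1.1·397 = 133.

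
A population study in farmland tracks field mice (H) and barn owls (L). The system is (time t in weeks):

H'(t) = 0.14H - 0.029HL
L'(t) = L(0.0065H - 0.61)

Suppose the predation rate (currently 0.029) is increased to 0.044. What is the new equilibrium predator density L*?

L* ≈ 3.18

At the interior fixed point, setting dH/dt = 0 with H > 0 fixes L* = (prey growth rate)/(HL coefficient) — independent of the other coefficients.
With the change, L* = 0.14/0.044 = 3.18; it falls from 4.83.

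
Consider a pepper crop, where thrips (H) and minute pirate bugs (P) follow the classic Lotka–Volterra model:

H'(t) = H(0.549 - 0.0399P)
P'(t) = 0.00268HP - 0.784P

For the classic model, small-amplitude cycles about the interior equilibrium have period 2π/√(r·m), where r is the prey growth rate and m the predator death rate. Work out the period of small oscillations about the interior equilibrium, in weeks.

T ≈ 9.58 weeks

Here r = 0.549 and m = 0.784, so r·m = 0.43.
ω = √0.43 = 0.656 per week, hence T = 2π/ω ≈ 9.58 weeks.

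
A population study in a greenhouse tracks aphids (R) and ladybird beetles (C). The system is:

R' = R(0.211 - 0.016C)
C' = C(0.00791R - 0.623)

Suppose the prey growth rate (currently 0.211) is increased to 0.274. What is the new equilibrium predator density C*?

At the interior fixed point, setting dR/dt = 0 with R > 0 fixes C* = (prey growth rate)/(RC coefficient) — independent of the other coefficients.
With the change, C* = 0.274/0.016 = 17.1; it rises from 13.2.

C* ≈ 17.1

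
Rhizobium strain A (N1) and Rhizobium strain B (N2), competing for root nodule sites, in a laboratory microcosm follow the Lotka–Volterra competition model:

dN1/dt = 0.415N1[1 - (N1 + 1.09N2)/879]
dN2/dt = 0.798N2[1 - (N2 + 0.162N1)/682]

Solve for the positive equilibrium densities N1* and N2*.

Setting both brackets to zero gives the nullclines N1 + 1.09N2 = 879 and 0.162N1 + N2 = 682.
Substituting N2 = 682 - 0.162N1 into the first: N1(1 - 1.09·0.162) = 879 - 1.09·682.
So N1* = 136/0.823 = 165, and then N2* = 682 - 0.162·165 = 655.

N1* ≈ 165, N2* ≈ 655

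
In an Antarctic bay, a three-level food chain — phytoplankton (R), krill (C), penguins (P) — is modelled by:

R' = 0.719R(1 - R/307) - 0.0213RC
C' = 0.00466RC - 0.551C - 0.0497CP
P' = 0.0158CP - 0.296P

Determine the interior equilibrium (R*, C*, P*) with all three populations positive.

From dP/dt = 0: 0.0158C* = 0.296, so C* = 18.7.
From dR/dt = 0: 0.719(1 - R*/307) = 0.0213·18.7, giving R* = 307·(1 - 0.555) = 137.
From dC/dt = 0: 0.00466·137 - 0.551 = 0.0497P*, so P* = 0.0856/0.0497 = 1.72.

R* ≈ 137, C* ≈ 18.7, P* ≈ 1.72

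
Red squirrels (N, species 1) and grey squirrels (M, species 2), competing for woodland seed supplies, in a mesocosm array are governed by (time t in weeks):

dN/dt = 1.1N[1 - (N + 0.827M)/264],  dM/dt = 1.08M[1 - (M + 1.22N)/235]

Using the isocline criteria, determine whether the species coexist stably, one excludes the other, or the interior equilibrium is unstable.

species 1 excludes species 2

Compare the nullcline intercepts: K1/α12 = 264/0.827 = 319 > K2 = 235; K2/α21 = 235/1.22 = 193 < K1 = 264.
Since the inequalities point opposite ways, species 1 can invade but species 2 cannot.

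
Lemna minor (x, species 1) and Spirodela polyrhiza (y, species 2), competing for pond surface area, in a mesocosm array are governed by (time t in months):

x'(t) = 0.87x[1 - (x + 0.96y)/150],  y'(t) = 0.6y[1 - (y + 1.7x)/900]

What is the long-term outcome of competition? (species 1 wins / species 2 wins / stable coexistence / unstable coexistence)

Compare the nullcline intercepts: K1/α12 = 150/0.96 = 156 < K2 = 900; K2/α21 = 900/1.7 = 529 > K1 = 150.
Since the inequalities point opposite ways, species 2 can invade but species 1 cannot.

species 2 excludes species 1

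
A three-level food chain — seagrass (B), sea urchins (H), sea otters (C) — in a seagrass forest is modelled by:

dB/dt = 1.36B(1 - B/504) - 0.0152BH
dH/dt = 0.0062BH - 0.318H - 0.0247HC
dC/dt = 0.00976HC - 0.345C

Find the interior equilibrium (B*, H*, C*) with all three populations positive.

B* ≈ 305, H* ≈ 35.3, C* ≈ 63.7

From dC/dt = 0: 0.00976H* = 0.345, so H* = 35.3.
From dB/dt = 0: 1.36(1 - B*/504) = 0.0152·35.3, giving B* = 504·(1 - 0.395) = 305.
From dH/dt = 0: 0.0062·305 - 0.318 = 0.0247C*, so C* = 1.57/0.0247 = 63.7.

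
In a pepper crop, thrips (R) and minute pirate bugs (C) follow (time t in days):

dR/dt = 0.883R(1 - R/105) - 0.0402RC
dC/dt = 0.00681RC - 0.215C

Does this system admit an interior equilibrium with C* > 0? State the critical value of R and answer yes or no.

Threshold R = 31.6; K > 31.6, so yes, the predator persists.

The predator equation gives dC/dt > 0 only when R > 0.215/0.00681 = 31.6.
Without the predator, R → K = 105. Since 105 > 31.6, the predator can invade and persist.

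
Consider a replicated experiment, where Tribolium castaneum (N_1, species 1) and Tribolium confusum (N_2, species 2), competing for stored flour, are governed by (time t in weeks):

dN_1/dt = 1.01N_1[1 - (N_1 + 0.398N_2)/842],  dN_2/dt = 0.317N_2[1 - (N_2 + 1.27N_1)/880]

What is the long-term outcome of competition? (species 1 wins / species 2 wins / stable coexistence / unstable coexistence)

species 1 excludes species 2

Compare the nullcline intercepts: K1/α12 = 842/0.398 = 2120 > K2 = 880; K2/α21 = 880/1.27 = 693 < K1 = 842.
Since the inequalities point opposite ways, species 1 can invade but species 2 cannot.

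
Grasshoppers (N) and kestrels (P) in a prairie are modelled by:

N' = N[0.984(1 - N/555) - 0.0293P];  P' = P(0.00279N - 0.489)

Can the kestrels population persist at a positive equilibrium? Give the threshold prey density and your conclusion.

Threshold N = 175; K > 175, so yes, the predator persists.

The predator equation gives dP/dt > 0 only when N > 0.489/0.00279 = 175.
Without the predator, N → K = 555. Since 555 > 175, the predator can invade and persist.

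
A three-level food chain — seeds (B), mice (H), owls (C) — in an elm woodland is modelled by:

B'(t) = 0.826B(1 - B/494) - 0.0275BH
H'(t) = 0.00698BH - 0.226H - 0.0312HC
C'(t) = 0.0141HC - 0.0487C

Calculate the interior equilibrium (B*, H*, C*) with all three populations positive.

B* ≈ 437, H* ≈ 3.45, C* ≈ 90.6

From dC/dt = 0: 0.0141H* = 0.0487, so H* = 3.45.
From dB/dt = 0: 0.826(1 - B*/494) = 0.0275·3.45, giving B* = 494·(1 - 0.115) = 437.
From dH/dt = 0: 0.00698·437 - 0.226 = 0.0312C*, so C* = 2.83/0.0312 = 90.6.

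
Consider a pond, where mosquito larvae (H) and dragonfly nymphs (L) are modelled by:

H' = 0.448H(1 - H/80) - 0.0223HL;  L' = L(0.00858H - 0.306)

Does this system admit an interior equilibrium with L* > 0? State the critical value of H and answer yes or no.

Threshold H = 35.7; K > 35.7, so yes, the predator persists.

The predator equation gives dL/dt > 0 only when H > 0.306/0.00858 = 35.7.
Without the predator, H → K = 80. Since 80 > 35.7, the predator can invade and persist.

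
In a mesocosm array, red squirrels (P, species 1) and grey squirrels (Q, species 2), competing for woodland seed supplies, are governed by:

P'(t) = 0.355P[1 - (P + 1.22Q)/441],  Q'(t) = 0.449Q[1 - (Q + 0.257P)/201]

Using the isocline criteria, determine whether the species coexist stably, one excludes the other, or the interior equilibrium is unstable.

stable coexistence

Compare the nullcline intercepts: K1/α12 = 441/1.22 = 361 > K2 = 201; K2/α21 = 201/0.257 = 782 > K1 = 441.
Since both inequalities hold, each species can invade when rare, so the interior equilibrium is stable.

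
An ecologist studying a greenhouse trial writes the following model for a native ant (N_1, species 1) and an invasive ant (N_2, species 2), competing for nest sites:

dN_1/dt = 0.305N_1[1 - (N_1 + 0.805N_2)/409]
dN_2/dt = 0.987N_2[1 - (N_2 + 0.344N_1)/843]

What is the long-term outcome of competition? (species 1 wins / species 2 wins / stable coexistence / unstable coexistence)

species 2 excludes species 1

Compare the nullcline intercepts: K1/α12 = 409/0.805 = 508 < K2 = 843; K2/α21 = 843/0.344 = 2450 > K1 = 409.
Since the inequalities point opposite ways, species 2 can invade but species 1 cannot.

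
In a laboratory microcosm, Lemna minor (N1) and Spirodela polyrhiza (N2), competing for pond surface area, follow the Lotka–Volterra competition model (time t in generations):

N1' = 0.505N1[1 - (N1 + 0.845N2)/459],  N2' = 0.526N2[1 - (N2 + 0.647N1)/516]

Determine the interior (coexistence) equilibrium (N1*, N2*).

N1* ≈ 50.7, N2* ≈ 483

Setting both brackets to zero gives the nullclines N1 + 0.845N2 = 459 and 0.647N1 + N2 = 516.
Substituting N2 = 516 - 0.647N1 into the first: N1(1 - 0.845·0.647) = 459 - 0.845·516.
So N1* = 23/0.453 = 50.7, and then N2* = 516 - 0.647·50.7 = 483.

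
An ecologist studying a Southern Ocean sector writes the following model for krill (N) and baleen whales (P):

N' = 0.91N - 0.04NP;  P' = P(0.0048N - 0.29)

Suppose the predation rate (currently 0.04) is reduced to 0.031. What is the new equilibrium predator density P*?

P* ≈ 29.4

At the interior fixed point, setting dN/dt = 0 with N > 0 fixes P* = (prey growth rate)/(NP coefficient) — independent of the other coefficients.
With the change, P* = 0.91/0.031 = 29.4; it rises from 22.8.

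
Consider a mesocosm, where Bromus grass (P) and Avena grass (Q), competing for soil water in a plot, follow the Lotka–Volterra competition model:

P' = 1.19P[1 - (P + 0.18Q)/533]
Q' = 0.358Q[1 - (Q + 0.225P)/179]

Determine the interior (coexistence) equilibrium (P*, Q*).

P* ≈ 522, Q* ≈ 61.6

Setting both brackets to zero gives the nullclines P + 0.18Q = 533 and 0.225P + Q = 179.
Substituting Q = 179 - 0.225P into the first: P(1 - 0.18·0.225) = 533 - 0.18·179.
So P* = 501/0.96 = 522, and then Q* = 179 - 0.225·522 = 61.6.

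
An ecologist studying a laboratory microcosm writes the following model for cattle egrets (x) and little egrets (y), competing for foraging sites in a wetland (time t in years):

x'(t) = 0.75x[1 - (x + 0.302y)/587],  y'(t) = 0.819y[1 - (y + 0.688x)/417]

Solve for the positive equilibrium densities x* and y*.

x* ≈ 582, y* ≈ 16.6

Setting both brackets to zero gives the nullclines x + 0.302y = 587 and 0.688x + y = 417.
Substituting y = 417 - 0.688x into the first: x(1 - 0.302·0.688) = 587 - 0.302·417.
So x* = 461/0.792 = 582, and then y* = 417 - 0.688·582 = 16.6.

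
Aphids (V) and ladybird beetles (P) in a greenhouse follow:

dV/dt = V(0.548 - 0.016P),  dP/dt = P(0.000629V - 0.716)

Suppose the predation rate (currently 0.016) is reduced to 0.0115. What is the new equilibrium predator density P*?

P* ≈ 47.7

At the interior fixed point, setting dV/dt = 0 with V > 0 fixes P* = (prey growth rate)/(VP coefficient) — independent of the other coefficients.
With the change, P* = 0.548/0.0115 = 47.7; it rises from 34.2.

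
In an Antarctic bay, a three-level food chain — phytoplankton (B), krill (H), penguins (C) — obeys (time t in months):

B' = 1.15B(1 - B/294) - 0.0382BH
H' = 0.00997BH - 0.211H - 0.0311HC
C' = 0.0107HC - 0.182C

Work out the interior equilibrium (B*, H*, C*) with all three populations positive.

B* ≈ 128, H* ≈ 17, C* ≈ 34.2

From dC/dt = 0: 0.0107H* = 0.182, so H* = 17.
From dB/dt = 0: 1.15(1 - B*/294) = 0.0382·17, giving B* = 294·(1 - 0.565) = 128.
From dH/dt = 0: 0.00997·128 - 0.211 = 0.0311C*, so C* = 1.06/0.0311 = 34.2.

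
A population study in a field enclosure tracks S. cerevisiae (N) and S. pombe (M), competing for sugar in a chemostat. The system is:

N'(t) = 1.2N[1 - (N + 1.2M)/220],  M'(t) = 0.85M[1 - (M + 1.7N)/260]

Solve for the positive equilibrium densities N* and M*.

Setting both brackets to zero gives the nullclines N + 1.2M = 220 and 1.7N + M = 260.
Substituting M = 260 - 1.7N into the first: N(1 - 1.2·1.7) = 220 - 1.2·260.
So N* = -92/-1.04 = 88.5, and then M* = 260 - 1.7·88.5 = 110.

N* ≈ 88.5, M* ≈ 110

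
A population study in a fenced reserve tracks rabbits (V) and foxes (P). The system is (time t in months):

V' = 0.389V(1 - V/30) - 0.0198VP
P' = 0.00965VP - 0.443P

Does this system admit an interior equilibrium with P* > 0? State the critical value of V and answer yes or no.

Threshold V = 45.9; K < 45.9, so no, the predator goes extinct.

The predator equation gives dP/dt > 0 only when V > 0.443/0.00965 = 45.9.
Without the predator, V → K = 30. Since 30 < 45.9, the predator cannot invade.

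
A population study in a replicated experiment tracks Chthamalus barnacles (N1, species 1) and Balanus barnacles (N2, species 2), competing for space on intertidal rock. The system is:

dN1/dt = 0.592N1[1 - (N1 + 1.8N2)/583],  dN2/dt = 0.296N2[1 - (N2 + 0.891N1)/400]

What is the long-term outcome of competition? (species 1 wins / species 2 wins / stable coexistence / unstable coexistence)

unstable coexistence (outcome depends on initial conditions)

Compare the nullcline intercepts: K1/α12 = 583/1.8 = 324 < K2 = 400; K2/α21 = 400/0.891 = 449 < K1 = 583.
Since both are reversed, neither can invade when rare; the interior point is a saddle.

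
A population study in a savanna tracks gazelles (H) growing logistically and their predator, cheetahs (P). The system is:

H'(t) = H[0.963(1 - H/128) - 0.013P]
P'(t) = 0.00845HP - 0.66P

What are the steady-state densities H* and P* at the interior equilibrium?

From dP/dt = 0 with P > 0: 0.00845H* = 0.66, so H* = 78.1.
Substitute into dH/dt = 0: 0.963(1 - 78.1/128) = 0.013P*.
The bracket is 0.39, giving P* = 0.375/0.013 = 28.9.

H* ≈ 78.1, P* ≈ 28.9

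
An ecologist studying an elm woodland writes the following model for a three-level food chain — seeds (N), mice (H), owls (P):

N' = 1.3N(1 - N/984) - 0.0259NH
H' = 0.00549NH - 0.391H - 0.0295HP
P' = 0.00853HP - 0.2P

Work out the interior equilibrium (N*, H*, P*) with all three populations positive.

N* ≈ 524, H* ≈ 23.4, P* ≈ 84.3

From dP/dt = 0: 0.00853H* = 0.2, so H* = 23.4.
From dN/dt = 0: 1.3(1 - N*/984) = 0.0259·23.4, giving N* = 984·(1 - 0.467) = 524.
From dH/dt = 0: 0.00549·524 - 0.391 = 0.0295P*, so P* = 2.49/0.0295 = 84.3.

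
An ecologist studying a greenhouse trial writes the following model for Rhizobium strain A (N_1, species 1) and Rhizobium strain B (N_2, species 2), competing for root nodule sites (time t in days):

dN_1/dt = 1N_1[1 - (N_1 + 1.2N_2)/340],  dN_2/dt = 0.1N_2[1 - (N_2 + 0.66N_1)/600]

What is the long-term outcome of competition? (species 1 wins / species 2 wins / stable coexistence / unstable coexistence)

Compare the nullcline intercepts: K1/α12 = 340/1.2 = 283 < K2 = 600; K2/α21 = 600/0.66 = 909 > K1 = 340.
Since the inequalities point opposite ways, species 2 can invade but species 1 cannot.

species 2 excludes species 1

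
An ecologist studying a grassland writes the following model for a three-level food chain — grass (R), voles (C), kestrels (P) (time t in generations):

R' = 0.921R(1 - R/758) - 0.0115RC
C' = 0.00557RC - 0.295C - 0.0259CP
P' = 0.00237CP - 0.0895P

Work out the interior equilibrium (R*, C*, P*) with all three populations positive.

R* ≈ 401, C* ≈ 37.8, P* ≈ 74.8

From dP/dt = 0: 0.00237C* = 0.0895, so C* = 37.8.
From dR/dt = 0: 0.921(1 - R*/758) = 0.0115·37.8, giving R* = 758·(1 - 0.472) = 401.
From dC/dt = 0: 0.00557·401 - 0.295 = 0.0259P*, so P* = 1.94/0.0259 = 74.8.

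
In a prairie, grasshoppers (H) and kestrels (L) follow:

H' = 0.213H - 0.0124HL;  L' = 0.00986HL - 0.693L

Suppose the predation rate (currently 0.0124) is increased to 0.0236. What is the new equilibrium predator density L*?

L* ≈ 9.03

At the interior fixed point, setting dH/dt = 0 with H > 0 fixes L* = (prey growth rate)/(HL coefficient) — independent of the other coefficients.
With the change, L* = 0.213/0.0236 = 9.03; it falls from 17.2.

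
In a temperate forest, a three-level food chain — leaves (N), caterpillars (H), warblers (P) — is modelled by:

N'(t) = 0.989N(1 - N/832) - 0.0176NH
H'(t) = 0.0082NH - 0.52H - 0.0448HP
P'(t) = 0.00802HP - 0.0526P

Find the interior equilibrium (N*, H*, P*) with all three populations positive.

N* ≈ 735, H* ≈ 6.56, P* ≈ 123

From dP/dt = 0: 0.00802H* = 0.0526, so H* = 6.56.
From dN/dt = 0: 0.989(1 - N*/832) = 0.0176·6.56, giving N* = 832·(1 - 0.117) = 735.
From dH/dt = 0: 0.0082·735 - 0.52 = 0.0448P*, so P* = 5.51/0.0448 = 123.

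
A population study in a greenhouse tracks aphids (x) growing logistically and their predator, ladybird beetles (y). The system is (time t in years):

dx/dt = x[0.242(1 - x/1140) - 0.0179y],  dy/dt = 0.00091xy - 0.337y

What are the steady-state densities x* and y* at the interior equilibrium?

From dy/dt = 0 with y > 0: 0.00091x* = 0.337, so x* = 370.
Substitute into dx/dt = 0: 0.242(1 - 370/1140) = 0.0179y*.
The bracket is 0.675, giving y* = 0.163/0.0179 = 9.13.

x* ≈ 370, y* ≈ 9.13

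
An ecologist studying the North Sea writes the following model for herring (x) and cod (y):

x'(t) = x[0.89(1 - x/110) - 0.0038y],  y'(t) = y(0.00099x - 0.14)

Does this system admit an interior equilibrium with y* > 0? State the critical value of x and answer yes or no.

Threshold x = 141; K < 141, so no, the predator goes extinct.

The predator equation gives dy/dt > 0 only when x > 0.14/0.00099 = 141.
Without the predator, x → K = 110. Since 110 < 141, the predator cannot invade.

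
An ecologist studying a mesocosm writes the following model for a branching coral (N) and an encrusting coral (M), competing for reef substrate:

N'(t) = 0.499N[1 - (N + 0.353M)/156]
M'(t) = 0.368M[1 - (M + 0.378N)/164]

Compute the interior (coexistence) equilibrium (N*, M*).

Setting both brackets to zero gives the nullclines N + 0.353M = 156 and 0.378N + M = 164.
Substituting M = 164 - 0.378N into the first: N(1 - 0.353·0.378) = 156 - 0.353·164.
So N* = 98.1/0.867 = 113, and then M* = 164 - 0.378·113 = 121.

N* ≈ 113, M* ≈ 121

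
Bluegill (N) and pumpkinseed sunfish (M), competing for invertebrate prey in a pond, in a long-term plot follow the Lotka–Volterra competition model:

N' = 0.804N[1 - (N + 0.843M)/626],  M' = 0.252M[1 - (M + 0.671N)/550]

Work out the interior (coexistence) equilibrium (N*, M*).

N* ≈ 374, M* ≈ 299

Setting both brackets to zero gives the nullclines N + 0.843M = 626 and 0.671N + M = 550.
Substituting M = 550 - 0.671N into the first: N(1 - 0.843·0.671) = 626 - 0.843·550.
So N* = 162/0.434 = 374, and then M* = 550 - 0.671·374 = 299.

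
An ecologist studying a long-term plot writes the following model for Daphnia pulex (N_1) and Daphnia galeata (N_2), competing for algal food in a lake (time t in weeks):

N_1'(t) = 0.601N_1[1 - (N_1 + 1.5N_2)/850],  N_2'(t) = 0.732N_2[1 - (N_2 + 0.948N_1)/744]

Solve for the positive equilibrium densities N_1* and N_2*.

N_1* ≈ 630, N_2* ≈ 146

Setting both brackets to zero gives the nullclines N_1 + 1.5N_2 = 850 and 0.948N_1 + N_2 = 744.
Substituting N_2 = 744 - 0.948N_1 into the first: N_1(1 - 1.5·0.948) = 850 - 1.5·744.
So N_1* = -266/-0.422 = 630, and then N_2* = 744 - 0.948·630 = 146.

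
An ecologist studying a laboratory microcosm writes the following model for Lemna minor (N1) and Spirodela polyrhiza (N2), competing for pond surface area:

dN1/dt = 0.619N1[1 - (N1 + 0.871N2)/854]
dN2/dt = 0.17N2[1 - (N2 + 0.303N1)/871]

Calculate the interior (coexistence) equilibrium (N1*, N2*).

Setting both brackets to zero gives the nullclines N1 + 0.871N2 = 854 and 0.303N1 + N2 = 871.
Substituting N2 = 871 - 0.303N1 into the first: N1(1 - 0.871·0.303) = 854 - 0.871·871.
So N1* = 95.4/0.736 = 130, and then N2* = 871 - 0.303·130 = 832.

N1* ≈ 130, N2* ≈ 832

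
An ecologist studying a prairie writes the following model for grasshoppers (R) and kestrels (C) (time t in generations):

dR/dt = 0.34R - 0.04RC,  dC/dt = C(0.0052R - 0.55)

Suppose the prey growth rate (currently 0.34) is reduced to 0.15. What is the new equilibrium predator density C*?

At the interior fixed point, setting dR/dt = 0 with R > 0 fixes C* = (prey growth rate)/(RC coefficient) — independent of the other coefficients.
With the change, C* = 0.15/0.04 = 3.75; it falls from 8.5.

C* ≈ 3.75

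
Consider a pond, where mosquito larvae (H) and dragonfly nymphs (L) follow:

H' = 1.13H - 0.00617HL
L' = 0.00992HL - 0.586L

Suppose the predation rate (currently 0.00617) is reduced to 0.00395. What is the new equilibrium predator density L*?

L* ≈ 286

At the interior fixed point, setting dH/dt = 0 with H > 0 fixes L* = (prey growth rate)/(HL coefficient) — independent of the other coefficients.
With the change, L* = 1.13/0.00395 = 286; it rises from 183.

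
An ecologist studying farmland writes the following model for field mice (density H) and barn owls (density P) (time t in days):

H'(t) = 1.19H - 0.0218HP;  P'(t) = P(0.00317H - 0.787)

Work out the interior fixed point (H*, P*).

H* ≈ 248, P* ≈ 54.6

Set dP/dt = 0 with P > 0: 0.00317H - 0.787 = 0, so H* = 0.787/0.00317 = 248.
Set dH/dt = 0 with H > 0: 1.19 - 0.0218P = 0, so P* = 1.19/0.0218 = 54.6.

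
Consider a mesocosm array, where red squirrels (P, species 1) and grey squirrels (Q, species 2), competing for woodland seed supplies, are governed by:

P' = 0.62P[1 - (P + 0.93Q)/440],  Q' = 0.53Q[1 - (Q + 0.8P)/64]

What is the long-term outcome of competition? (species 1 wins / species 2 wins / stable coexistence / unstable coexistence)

Compare the nullcline intercepts: K1/α12 = 440/0.93 = 473 > K2 = 64; K2/α21 = 64/0.8 = 80 < K1 = 440.
Since the inequalities point opposite ways, species 1 can invade but species 2 cannot.

species 1 excludes species 2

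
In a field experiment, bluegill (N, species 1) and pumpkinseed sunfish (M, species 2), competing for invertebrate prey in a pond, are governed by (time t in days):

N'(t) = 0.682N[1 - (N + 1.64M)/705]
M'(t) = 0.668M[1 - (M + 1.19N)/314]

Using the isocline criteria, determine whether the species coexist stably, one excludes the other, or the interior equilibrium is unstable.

species 1 excludes species 2

Compare the nullcline intercepts: K1/α12 = 705/1.64 = 430 > K2 = 314; K2/α21 = 314/1.19 = 264 < K1 = 705.
Since the inequalities point opposite ways, species 1 can invade but species 2 cannot.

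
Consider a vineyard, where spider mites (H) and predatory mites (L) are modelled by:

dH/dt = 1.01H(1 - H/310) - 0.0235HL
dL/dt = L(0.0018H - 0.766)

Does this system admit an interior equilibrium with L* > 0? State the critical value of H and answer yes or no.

The predator equation gives dL/dt > 0 only when H > 0.766/0.0018 = 426.
Without the predator, H → K = 310. Since 310 < 426, the predator cannot invade.

Threshold H = 426; K < 426, so no, the predator goes extinct.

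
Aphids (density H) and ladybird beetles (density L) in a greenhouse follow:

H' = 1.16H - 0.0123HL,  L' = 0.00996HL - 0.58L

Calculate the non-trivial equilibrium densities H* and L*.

Set dL/dt = 0 with L > 0: 0.00996H - 0.58 = 0, so H* = 0.58/0.00996 = 58.2.
Set dH/dt = 0 with H > 0: 1.16 - 0.0123L = 0, so L* = 1.16/0.0123 = 94.3.

H* ≈ 58.2, L* ≈ 94.3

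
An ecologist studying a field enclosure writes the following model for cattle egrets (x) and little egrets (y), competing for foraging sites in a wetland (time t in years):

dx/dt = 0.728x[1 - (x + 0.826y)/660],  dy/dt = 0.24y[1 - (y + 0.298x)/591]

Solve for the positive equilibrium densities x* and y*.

Setting both brackets to zero gives the nullclines x + 0.826y = 660 and 0.298x + y = 591.
Substituting y = 591 - 0.298x into the first: x(1 - 0.826·0.298) = 660 - 0.826·591.
So x* = 172/0.754 = 228, and then y* = 591 - 0.298·228 = 523.

x* ≈ 228, y* ≈ 523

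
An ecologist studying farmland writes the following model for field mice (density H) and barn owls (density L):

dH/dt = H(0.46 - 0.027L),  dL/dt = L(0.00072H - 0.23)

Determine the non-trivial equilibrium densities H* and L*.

Set dL/dt = 0 with L > 0: 0.00072H - 0.23 = 0, so H* = 0.23/0.00072 = 319.
Set dH/dt = 0 with H > 0: 0.46 - 0.027L = 0, so L* = 0.46/0.027 = 17.

H* ≈ 319, L* ≈ 17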